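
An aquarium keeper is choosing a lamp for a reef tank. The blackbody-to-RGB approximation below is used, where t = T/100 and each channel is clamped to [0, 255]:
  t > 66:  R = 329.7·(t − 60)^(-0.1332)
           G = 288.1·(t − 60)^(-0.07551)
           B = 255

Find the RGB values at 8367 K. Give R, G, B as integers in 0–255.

R=216, G=227, B=255

t = 8367/100 = 83.67; the t > 66 branch applies.
R = 329.7·(83.67 − 60)^(-0.1332) = 329.7·23.67^(-0.1332) = 329.7·0.65608 = 216.310.
G = 288.1·(83.67 − 60)^(-0.07551) = 288.1·23.67^(-0.07551) = 288.1·0.78747 = 226.870.
B = 255 by definition for t > 66.
Rounded: (216, 227, 255).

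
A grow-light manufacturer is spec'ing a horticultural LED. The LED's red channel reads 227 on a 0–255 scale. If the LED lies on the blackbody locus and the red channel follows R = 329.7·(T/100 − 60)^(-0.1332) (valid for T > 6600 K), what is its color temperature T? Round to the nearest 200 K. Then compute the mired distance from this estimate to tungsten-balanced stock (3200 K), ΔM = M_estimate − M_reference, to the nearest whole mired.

(t − 60)^(-0.1332) = 227/329.7 = 0.68850.
t − 60 = 0.68850^(1/-0.1332) = 0.68850^(-7.508) = 16.478, so t = 76.478.
T = 100·t = 7648 K → 7600 K to the nearest 200 K.
M_estimate = 10⁶/7600 = 131.58; M_reference = 10⁶/3200 = 312.50.
ΔM = 131.58 − 312.50 = -180.92 → -181 mireds.

-181 mireds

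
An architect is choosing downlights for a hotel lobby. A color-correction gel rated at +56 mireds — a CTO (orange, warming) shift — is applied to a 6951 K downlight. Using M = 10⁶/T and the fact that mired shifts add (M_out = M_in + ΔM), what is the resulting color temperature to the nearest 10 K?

5000 K

M_in = 10⁶/6951 = 143.86 mireds.
M_out = 143.86 + (+56) = 199.86 mireds.
T_out = 10⁶/199.86 = 5003.4 K → 5000 K.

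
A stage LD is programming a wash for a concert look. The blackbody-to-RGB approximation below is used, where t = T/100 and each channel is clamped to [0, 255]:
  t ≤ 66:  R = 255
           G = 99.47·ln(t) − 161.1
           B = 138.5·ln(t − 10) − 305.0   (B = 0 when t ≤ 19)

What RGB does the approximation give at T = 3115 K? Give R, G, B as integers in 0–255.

R=255, G=181, B=118

t = 3115/100 = 31.15; the t ≤ 66 branch applies.
R = 255 by definition for t ≤ 66.
G = 99.47·ln 31.15 − 161.1 = 99.47·3.4388 − 161.1 = 180.959.
B = 138.5·ln(31.15 − 10) − 305.0 = 138.5·ln 21.15 − 305.0 = 138.5·3.0516 − 305.0 = 117.652.
Rounded: (255, 181, 118).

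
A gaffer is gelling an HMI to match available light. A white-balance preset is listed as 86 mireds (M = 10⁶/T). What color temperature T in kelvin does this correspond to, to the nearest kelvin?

T = 10⁶ / 86 = 11627.91 K → 11628 K.

11628 K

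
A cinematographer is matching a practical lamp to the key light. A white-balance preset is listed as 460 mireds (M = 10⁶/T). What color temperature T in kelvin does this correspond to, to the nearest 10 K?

T = 10⁶ / 460 = 2173.91 K → 2170 K.

2170 K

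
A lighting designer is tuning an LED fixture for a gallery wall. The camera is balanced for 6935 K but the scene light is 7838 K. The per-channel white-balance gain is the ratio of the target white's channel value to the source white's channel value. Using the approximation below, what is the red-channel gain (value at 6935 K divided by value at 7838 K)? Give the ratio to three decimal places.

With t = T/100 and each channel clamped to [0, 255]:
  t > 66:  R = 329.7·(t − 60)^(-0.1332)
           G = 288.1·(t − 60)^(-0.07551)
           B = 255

At 7838 K (t = 78.38):
  R = 329.7·(78.38 − 60)^(-0.1332) = 329.7·18.38^(-0.1332) = 329.7·0.67856 = 223.722.
At 6935 K (t = 69.35):
  R = 329.7·(69.35 − 60)^(-0.1332) = 329.7·9.35^(-0.1332) = 329.7·0.74249 = 244.797.
Gain = 244.797 / 223.722 = 1.0942 → 1.094.

1.094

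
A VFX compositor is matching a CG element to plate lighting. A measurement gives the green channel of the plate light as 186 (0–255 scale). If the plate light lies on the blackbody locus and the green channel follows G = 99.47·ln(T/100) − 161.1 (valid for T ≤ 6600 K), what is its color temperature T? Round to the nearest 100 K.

3300 K

ln t = (186 + 161.1) / 99.47 = 3.4895.
t = e^3.4895 = 32.769.
T = 100·t = 3277 K → 3300 K to the nearest 100 K.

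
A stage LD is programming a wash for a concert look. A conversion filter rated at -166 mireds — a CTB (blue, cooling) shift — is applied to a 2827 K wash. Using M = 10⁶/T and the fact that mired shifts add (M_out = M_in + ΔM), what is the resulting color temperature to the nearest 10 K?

5330 K

M_in = 10⁶/2827 = 353.73 mireds.
M_out = 353.73 + (-166) = 187.73 mireds.
T_out = 10⁶/187.73 = 5326.7 K → 5330 K.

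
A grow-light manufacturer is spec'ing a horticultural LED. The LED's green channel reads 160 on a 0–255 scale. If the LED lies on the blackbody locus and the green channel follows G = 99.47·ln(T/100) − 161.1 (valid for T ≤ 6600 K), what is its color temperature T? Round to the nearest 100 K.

ln t = (160 + 161.1) / 99.47 = 3.2281.
t = e^3.2281 = 25.232.
T = 100·t = 2523 K → 2500 K to the nearest 100 K.

2500 K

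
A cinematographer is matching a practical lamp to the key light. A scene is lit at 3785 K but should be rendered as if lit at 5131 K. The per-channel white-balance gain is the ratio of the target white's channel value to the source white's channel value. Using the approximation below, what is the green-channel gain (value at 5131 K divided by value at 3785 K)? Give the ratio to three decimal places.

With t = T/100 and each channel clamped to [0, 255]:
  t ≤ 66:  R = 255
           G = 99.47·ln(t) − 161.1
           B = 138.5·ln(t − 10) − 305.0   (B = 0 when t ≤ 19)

1.151

At 3785 K (t = 37.85):
  G = 99.47·ln 37.85 − 161.1 = 99.47·3.6336 − 161.1 = 200.337.
At 5131 K (t = 51.31):
  G = 99.47·ln 51.31 − 161.1 = 99.47·3.9379 − 161.1 = 230.601.
Gain = 230.601 / 200.337 = 1.1511 → 1.151.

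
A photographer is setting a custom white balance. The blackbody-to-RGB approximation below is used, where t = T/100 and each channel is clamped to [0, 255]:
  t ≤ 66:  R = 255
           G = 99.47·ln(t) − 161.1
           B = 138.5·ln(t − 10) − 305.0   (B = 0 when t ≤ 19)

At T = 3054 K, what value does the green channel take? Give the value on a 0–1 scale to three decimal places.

0.702

t = 3054/100 = 30.54; the t ≤ 66 branch applies.
G = 99.47·ln 30.54 − 161.1 = 99.47·3.4190 − 161.1 = 178.992.
On a 0–1 scale: 178.992/255 = 0.7019 → 0.702.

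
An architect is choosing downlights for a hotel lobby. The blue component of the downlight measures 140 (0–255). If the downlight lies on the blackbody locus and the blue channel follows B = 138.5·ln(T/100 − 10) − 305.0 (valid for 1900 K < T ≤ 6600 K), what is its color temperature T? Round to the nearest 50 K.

3500 K

ln(t − 10) = (140 + 305.0) / 138.5 = 3.2130.
t − 10 = e^3.2130 = 24.853, so t = 34.853.
T = 100·t = 3485 K → 3500 K to the nearest 50 K.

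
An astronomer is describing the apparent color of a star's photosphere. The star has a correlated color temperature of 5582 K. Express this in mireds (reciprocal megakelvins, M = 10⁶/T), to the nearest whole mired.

179 mireds

M = 10⁶ / 5582 = 179.147 → 179 mireds.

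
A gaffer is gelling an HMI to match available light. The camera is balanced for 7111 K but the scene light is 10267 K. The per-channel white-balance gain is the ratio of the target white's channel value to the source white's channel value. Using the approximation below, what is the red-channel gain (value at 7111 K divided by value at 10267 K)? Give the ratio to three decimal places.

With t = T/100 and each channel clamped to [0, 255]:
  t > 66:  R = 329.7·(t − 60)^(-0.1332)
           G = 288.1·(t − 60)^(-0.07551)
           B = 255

1.196

At 10267 K (t = 102.67):
  R = 329.7·(102.67 − 60)^(-0.1332) = 329.7·42.67^(-0.1332) = 329.7·0.60655 = 199.980.
At 7111 K (t = 71.11):
  R = 329.7·(71.11 − 60)^(-0.1332) = 329.7·11.11^(-0.1332) = 329.7·0.72562 = 239.238.
Gain = 239.238 / 199.980 = 1.1963 → 1.196.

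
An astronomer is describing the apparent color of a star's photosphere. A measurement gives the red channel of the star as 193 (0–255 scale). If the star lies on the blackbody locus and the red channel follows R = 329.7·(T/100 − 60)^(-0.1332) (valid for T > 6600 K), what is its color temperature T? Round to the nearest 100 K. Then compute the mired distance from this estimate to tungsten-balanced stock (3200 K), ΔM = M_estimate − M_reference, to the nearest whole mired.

(t − 60)^(-0.1332) = 193/329.7 = 0.58538.
t − 60 = 0.58538^(1/-0.1332) = 0.58538^(-7.508) = 55.713, so t = 115.713.
T = 100·t = 11571 K → 11600 K to the nearest 100 K.
M_estimate = 10⁶/11600 = 86.21; M_reference = 10⁶/3200 = 312.50.
ΔM = 86.21 − 312.50 = -226.29 → -226 mireds.

-226 mireds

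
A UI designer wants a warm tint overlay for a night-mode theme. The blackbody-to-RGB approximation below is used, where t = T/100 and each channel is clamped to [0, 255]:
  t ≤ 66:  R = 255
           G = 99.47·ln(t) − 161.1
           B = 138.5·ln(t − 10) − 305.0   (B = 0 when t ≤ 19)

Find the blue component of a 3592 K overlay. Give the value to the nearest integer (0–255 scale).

t = 3592/100 = 35.92; the t ≤ 66 branch applies.
B = 138.5·ln(35.92 − 10) − 305.0 = 138.5·ln 25.92 − 305.0 = 138.5·3.2550 − 305.0 = 145.820.
Rounded: 146.

146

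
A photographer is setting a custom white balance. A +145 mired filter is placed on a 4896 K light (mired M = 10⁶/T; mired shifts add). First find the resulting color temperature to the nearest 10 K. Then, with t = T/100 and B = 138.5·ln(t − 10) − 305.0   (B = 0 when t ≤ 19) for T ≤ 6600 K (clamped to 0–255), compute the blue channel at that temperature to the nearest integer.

M_in = 10⁶/4896 = 204.25; M_out = 204.25 + (+145) = 349.25.
T_out = 10⁶/349.25 = 2863.3 K → 2860 K; t = 28.6.
B = 138.5·ln(28.6 − 10) − 305.0 = 138.5·ln 18.6 − 305.0 = 138.5·2.9232 − 305.0 = 99.858.
Rounded: 100.

100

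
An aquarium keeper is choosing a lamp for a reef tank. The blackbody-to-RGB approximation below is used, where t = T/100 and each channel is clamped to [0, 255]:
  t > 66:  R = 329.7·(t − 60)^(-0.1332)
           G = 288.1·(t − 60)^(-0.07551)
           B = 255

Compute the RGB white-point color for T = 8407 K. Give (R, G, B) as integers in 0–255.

(216, 227, 255)

t = 8407/100 = 84.07; the t > 66 branch applies.
R = 329.7·(84.07 − 60)^(-0.1332) = 329.7·24.07^(-0.1332) = 329.7·0.65462 = 215.827.
G = 288.1·(84.07 − 60)^(-0.07551) = 288.1·24.07^(-0.07551) = 288.1·0.78647 = 226.583.
B = 255 by definition for t > 66.
Rounded: (216, 227, 255).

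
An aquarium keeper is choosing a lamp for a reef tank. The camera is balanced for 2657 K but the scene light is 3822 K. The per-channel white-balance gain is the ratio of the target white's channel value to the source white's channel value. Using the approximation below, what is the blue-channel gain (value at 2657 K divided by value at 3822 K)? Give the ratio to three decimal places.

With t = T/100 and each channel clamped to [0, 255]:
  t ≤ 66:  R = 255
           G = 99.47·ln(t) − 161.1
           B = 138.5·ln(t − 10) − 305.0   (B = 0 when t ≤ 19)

At 3822 K (t = 38.22):
  B = 138.5·ln(38.22 − 10) − 305.0 = 138.5·ln 28.22 − 305.0 = 138.5·3.3400 − 305.0 = 157.594.
At 2657 K (t = 26.57):
  B = 138.5·ln(26.57 − 10) − 305.0 = 138.5·ln 16.57 − 305.0 = 138.5·2.8076 − 305.0 = 83.852.
Gain = 83.852 / 157.594 = 0.5321 → 0.532.

0.532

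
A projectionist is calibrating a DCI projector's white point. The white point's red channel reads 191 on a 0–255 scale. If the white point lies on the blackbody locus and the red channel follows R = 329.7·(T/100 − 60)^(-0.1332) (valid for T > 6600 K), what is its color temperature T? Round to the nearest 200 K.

(t − 60)^(-0.1332) = 191/329.7 = 0.57931.
t − 60 = 0.57931^(1/-0.1332) = 0.57931^(-7.508) = 60.245, so t = 120.245.
T = 100·t = 12025 K → 12000 K to the nearest 200 K.

12000 K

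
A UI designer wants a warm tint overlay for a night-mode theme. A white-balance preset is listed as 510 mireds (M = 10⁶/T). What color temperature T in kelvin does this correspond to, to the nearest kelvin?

T = 10⁶ / 510 = 1960.78 K → 1961 K.

1961 K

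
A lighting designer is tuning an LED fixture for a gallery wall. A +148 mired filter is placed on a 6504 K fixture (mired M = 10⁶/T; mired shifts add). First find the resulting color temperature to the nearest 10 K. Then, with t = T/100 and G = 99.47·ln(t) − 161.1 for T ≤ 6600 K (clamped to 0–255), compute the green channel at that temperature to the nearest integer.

187

M_in = 10⁶/6504 = 153.75; M_out = 153.75 + (+148) = 301.75.
T_out = 10⁶/301.75 = 3314.0 K → 3310 K; t = 33.1.
G = 99.47·ln 33.1 − 161.1 = 99.47·3.4995 − 161.1 = 186.999.
Rounded: 187.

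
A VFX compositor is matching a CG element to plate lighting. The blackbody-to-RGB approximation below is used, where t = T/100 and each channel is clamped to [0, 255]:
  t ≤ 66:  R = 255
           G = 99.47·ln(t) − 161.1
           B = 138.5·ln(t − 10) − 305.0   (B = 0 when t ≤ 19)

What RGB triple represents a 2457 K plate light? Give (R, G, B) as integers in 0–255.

t = 2457/100 = 24.57; the t ≤ 66 branch applies.
R = 255 by definition for t ≤ 66.
G = 99.47·ln 24.57 − 161.1 = 99.47·3.2015 − 161.1 = 157.356.
B = 138.5·ln(24.57 − 10) − 305.0 = 138.5·ln 14.57 − 305.0 = 138.5·2.6790 − 305.0 = 66.037.
Rounded: (255, 157, 66).

(255, 157, 66)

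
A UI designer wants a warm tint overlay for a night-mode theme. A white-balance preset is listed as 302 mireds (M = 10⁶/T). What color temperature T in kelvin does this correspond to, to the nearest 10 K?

T = 10⁶ / 302 = 3311.26 K → 3310 K.

3310 K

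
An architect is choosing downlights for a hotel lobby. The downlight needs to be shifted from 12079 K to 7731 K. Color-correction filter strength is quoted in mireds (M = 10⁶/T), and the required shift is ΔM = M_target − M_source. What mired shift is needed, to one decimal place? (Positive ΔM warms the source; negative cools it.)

M_source = 10⁶/12079 = 82.788; M_target = 10⁶/7731 = 129.349.
ΔM = 129.349 − 82.788 = 46.561 → +46.6 mireds, a warming shift.

+46.6 mireds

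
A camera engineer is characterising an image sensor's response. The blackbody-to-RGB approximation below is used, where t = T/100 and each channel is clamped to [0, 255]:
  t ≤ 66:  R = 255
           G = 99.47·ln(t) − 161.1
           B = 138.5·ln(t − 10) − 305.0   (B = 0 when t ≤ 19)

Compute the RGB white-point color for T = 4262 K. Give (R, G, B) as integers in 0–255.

(255, 212, 178)

t = 4262/100 = 42.62; the t ≤ 66 branch applies.
R = 255 by definition for t ≤ 66.
G = 99.47·ln 42.62 − 161.1 = 99.47·3.7523 − 161.1 = 212.144.
B = 138.5·ln(42.62 − 10) − 305.0 = 138.5·ln 32.62 − 305.0 = 138.5·3.4849 − 305.0 = 177.662.
Rounded: (255, 212, 178).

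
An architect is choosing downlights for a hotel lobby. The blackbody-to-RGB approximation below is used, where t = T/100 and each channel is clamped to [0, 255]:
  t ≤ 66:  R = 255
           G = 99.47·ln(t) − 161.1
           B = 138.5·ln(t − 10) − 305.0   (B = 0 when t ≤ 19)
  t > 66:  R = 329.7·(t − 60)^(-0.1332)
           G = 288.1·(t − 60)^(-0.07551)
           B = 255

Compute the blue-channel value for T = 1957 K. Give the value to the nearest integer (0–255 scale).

t = 1957/100 = 19.57; the t ≤ 66 branch applies.
B = 138.5·ln(19.57 − 10) − 305.0 = 138.5·ln 9.57 − 305.0 = 138.5·2.2586 − 305.0 = 7.821.
Rounded: 8.

8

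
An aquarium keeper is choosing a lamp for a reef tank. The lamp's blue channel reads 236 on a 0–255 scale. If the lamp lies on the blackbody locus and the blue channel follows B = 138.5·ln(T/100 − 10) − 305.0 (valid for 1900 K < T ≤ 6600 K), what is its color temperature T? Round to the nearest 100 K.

ln(t − 10) = (236 + 305.0) / 138.5 = 3.9061.
t − 10 = e^3.9061 = 49.707, so t = 59.707.
T = 100·t = 5971 K → 6000 K to the nearest 100 K.

6000 K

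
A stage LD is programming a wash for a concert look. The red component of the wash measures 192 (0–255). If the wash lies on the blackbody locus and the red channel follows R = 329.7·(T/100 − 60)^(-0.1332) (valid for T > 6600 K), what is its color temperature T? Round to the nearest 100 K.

(t − 60)^(-0.1332) = 192/329.7 = 0.58235.
t − 60 = 0.58235^(1/-0.1332) = 0.58235^(-7.508) = 57.929, so t = 117.929.
T = 100·t = 11793 K → 11800 K to the nearest 100 K.

11800 K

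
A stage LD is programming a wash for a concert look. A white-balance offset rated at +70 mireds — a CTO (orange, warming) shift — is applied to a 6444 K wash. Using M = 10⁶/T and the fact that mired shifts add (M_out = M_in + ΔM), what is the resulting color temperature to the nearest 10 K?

4440 K

M_in = 10⁶/6444 = 155.18 mireds.
M_out = 155.18 + (+70) = 225.18 mireds.
T_out = 10⁶/225.18 = 4440.8 K → 4440 K.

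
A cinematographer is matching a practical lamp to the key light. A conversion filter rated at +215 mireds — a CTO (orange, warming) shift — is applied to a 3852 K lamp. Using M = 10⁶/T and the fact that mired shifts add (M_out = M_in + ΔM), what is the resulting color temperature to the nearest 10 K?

2110 K

M_in = 10⁶/3852 = 259.61 mireds.
M_out = 259.61 + (+215) = 474.61 mireds.
T_out = 10⁶/474.61 = 2107.0 K → 2110 K.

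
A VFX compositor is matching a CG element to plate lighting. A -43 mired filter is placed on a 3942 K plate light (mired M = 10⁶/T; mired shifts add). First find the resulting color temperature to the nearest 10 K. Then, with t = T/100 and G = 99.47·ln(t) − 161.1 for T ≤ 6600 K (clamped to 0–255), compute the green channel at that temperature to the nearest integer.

223

M_in = 10⁶/3942 = 253.68; M_out = 253.68 + (-43) = 210.68.
T_out = 10⁶/210.68 = 4746.6 K → 4750 K; t = 47.5.
G = 99.47·ln 47.5 − 161.1 = 99.47·3.8607 − 161.1 = 222.927.
Rounded: 223.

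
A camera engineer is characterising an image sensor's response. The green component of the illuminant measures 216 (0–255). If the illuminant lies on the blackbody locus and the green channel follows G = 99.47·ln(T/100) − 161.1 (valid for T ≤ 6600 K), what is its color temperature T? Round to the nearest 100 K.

4400 K

ln t = (216 + 161.1) / 99.47 = 3.7911.
t = e^3.7911 = 44.305.
T = 100·t = 4430 K → 4400 K to the nearest 100 K.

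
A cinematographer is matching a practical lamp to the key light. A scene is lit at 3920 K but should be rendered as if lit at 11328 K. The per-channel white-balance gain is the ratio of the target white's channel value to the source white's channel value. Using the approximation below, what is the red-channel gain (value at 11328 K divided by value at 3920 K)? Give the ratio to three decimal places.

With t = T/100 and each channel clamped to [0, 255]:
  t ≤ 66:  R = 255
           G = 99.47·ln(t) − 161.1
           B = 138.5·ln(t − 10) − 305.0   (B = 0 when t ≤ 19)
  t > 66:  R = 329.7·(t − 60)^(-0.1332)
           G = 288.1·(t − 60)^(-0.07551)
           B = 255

At 3920 K (t = 39.2):
  R = 255 by definition for t ≤ 66.
At 11328 K (t = 113.28):
  R = 329.7·(113.28 − 60)^(-0.1332) = 329.7·53.28^(-0.1332) = 329.7·0.58887 = 194.151.
Gain = 194.151 / 255.000 = 0.7614 → 0.761.

0.761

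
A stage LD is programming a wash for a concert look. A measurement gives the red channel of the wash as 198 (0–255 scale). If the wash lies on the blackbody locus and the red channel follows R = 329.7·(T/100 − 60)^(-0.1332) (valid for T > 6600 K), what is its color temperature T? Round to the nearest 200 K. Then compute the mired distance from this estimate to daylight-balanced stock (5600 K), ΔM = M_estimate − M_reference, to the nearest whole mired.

(t − 60)^(-0.1332) = 198/329.7 = 0.60055.
t − 60 = 0.60055^(1/-0.1332) = 0.60055^(-7.508) = 45.980, so t = 105.980.
T = 100·t = 10598 K → 10600 K to the nearest 200 K.
M_estimate = 10⁶/10600 = 94.34; M_reference = 10⁶/5600 = 178.57.
ΔM = 94.34 − 178.57 = -84.23 → -84 mireds.

-84 mireds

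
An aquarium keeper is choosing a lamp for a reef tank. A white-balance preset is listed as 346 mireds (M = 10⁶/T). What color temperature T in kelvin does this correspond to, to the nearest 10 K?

T = 10⁶ / 346 = 2890.17 K → 2890 K.

2890 K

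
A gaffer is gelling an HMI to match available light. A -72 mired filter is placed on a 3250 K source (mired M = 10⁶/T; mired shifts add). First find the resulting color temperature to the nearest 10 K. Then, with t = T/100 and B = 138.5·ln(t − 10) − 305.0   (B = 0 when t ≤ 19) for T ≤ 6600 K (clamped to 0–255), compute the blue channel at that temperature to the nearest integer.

M_in = 10⁶/3250 = 307.69; M_out = 307.69 + (-72) = 235.69.
T_out = 10⁶/235.69 = 4242.8 K → 4240 K; t = 42.4.
B = 138.5·ln(42.4 − 10) − 305.0 = 138.5·ln 32.4 − 305.0 = 138.5·3.4782 − 305.0 = 176.725.
Rounded: 177.

177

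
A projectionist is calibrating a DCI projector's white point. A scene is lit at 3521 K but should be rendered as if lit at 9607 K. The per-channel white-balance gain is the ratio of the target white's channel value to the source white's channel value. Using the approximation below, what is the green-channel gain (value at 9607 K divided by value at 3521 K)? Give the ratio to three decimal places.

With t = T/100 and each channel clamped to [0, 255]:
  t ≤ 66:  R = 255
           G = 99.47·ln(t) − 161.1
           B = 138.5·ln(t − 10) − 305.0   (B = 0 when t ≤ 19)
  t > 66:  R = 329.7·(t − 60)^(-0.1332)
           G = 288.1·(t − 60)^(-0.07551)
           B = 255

1.138

At 3521 K (t = 35.21):
  G = 99.47·ln 35.21 − 161.1 = 99.47·3.5613 − 161.1 = 193.146.
At 9607 K (t = 96.07):
  G = 288.1·(96.07 − 60)^(-0.07551) = 288.1·36.07^(-0.07551) = 288.1·0.76282 = 219.767.
Gain = 219.767 / 193.146 = 1.1378 → 1.138.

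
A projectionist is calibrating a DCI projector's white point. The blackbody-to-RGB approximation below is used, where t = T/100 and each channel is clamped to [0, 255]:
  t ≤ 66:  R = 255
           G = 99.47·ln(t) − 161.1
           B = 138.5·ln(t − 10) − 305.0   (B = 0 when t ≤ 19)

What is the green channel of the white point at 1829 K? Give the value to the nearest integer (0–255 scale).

128

t = 1829/100 = 18.29; the t ≤ 66 branch applies.
G = 99.47·ln 18.29 − 161.1 = 99.47·2.9064 − 161.1 = 127.995.
Rounded: 128.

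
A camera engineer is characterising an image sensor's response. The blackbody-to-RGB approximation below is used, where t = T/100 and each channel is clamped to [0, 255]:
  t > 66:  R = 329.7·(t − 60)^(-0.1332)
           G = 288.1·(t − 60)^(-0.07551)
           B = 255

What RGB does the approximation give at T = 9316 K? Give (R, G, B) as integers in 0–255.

t = 9316/100 = 93.16; the t > 66 branch applies.
R = 329.7·(93.16 − 60)^(-0.1332) = 329.7·33.16^(-0.1332) = 329.7·0.62727 = 206.811.
G = 288.1·(93.16 − 60)^(-0.07551) = 288.1·33.16^(-0.07551) = 288.1·0.76768 = 221.168.
B = 255 by definition for t > 66.
Rounded: (207, 221, 255).

(207, 221, 255)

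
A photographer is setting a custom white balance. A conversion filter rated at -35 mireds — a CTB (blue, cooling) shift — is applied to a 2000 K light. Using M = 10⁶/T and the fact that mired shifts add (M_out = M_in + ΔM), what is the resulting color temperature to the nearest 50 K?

M_in = 10⁶/2000 = 500.00 mireds.
M_out = 500.00 + (-35) = 465.00 mireds.
T_out = 10⁶/465.00 = 2150.5 K → 2150 K.

2150 K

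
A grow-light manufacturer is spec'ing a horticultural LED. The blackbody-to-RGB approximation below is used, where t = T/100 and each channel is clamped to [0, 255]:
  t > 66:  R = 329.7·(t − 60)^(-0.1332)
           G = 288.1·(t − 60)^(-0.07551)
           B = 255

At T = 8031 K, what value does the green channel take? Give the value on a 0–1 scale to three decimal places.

0.900

t = 8031/100 = 80.31; the t > 66 branch applies.
G = 288.1·(80.31 − 60)^(-0.07551) = 288.1·20.31^(-0.07551) = 288.1·0.79663 = 229.508.
On a 0–1 scale: 229.508/255 = 0.9000 → 0.900.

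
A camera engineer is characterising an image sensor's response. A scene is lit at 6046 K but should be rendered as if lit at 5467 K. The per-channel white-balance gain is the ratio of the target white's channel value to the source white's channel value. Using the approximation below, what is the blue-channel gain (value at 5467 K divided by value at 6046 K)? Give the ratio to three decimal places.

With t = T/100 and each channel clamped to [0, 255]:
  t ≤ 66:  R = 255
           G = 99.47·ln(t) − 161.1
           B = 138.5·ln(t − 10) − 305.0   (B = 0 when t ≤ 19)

0.929

At 6046 K (t = 60.46):
  B = 138.5·ln(60.46 − 10) − 305.0 = 138.5·ln 50.46 − 305.0 = 138.5·3.9212 − 305.0 = 238.084.
At 5467 K (t = 54.67):
  B = 138.5·ln(54.67 − 10) − 305.0 = 138.5·ln 44.67 − 305.0 = 138.5·3.7993 − 305.0 = 221.203.
Gain = 221.203 / 238.084 = 0.9291 → 0.929.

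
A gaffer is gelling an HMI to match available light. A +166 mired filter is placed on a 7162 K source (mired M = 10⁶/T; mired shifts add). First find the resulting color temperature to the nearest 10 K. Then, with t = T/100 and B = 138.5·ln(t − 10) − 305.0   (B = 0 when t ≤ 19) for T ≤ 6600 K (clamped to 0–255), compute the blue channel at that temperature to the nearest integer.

127

M_in = 10⁶/7162 = 139.63; M_out = 139.63 + (+166) = 305.63.
T_out = 10⁶/305.63 = 3272.0 K → 3270 K; t = 32.7.
B = 138.5·ln(32.7 − 10) − 305.0 = 138.5·ln 22.7 − 305.0 = 138.5·3.1224 − 305.0 = 127.448.
Rounded: 127.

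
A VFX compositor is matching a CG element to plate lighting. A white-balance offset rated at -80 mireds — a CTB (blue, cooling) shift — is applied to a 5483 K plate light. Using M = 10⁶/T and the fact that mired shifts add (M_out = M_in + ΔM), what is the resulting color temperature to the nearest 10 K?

M_in = 10⁶/5483 = 182.38 mireds.
M_out = 182.38 + (-80) = 102.38 mireds.
T_out = 10⁶/102.38 = 9767.4 K → 9770 K.

9770 K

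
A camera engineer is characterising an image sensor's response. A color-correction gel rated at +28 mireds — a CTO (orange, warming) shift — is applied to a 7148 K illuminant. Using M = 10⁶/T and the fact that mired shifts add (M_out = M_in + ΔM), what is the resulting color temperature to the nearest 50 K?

M_in = 10⁶/7148 = 139.90 mireds.
M_out = 139.90 + (+28) = 167.90 mireds.
T_out = 10⁶/167.90 = 5956.0 K → 5950 K.

5950 K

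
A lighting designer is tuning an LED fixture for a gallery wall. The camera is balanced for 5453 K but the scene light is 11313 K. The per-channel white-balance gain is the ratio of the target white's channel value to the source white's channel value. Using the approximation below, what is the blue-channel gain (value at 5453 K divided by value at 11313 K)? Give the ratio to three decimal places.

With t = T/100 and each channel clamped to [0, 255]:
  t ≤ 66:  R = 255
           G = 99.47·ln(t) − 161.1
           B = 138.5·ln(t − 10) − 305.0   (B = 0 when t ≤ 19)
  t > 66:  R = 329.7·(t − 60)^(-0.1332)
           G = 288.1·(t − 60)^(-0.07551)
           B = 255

0.866

At 11313 K (t = 113.13):
  B = 255 by definition for t > 66.
At 5453 K (t = 54.53):
  B = 138.5·ln(54.53 − 10) − 305.0 = 138.5·ln 44.53 − 305.0 = 138.5·3.7962 − 305.0 = 220.769.
Gain = 220.769 / 255.000 = 0.8658 → 0.866.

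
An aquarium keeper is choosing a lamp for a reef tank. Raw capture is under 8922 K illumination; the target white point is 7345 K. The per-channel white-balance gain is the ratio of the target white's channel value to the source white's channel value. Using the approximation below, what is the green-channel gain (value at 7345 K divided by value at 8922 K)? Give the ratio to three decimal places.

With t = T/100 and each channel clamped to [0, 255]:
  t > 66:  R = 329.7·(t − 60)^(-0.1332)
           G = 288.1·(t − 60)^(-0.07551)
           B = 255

1.060

At 8922 K (t = 89.22):
  G = 288.1·(89.22 − 60)^(-0.07551) = 288.1·29.22^(-0.07551) = 288.1·0.77504 = 223.290.
At 7345 K (t = 73.45):
  G = 288.1·(73.45 − 60)^(-0.07551) = 288.1·13.45^(-0.07551) = 288.1·0.82181 = 236.763.
Gain = 236.763 / 223.290 = 1.0603 → 1.060.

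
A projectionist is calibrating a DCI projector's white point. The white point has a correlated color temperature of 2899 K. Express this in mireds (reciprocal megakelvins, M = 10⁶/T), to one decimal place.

344.9 mireds

M = 10⁶ / 2899 = 344.947 → 344.9 mireds.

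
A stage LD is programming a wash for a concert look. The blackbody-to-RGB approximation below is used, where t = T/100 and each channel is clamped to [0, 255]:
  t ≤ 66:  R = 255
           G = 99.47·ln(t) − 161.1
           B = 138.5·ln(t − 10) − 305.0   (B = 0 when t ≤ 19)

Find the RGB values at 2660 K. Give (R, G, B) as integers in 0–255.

t = 2660/100 = 26.6; the t ≤ 66 branch applies.
R = 255 by definition for t ≤ 66.
G = 99.47·ln 26.6 − 161.1 = 99.47·3.2809 − 161.1 = 165.252.
B = 138.5·ln(26.6 − 10) − 305.0 = 138.5·ln 16.6 − 305.0 = 138.5·2.8094 − 305.0 = 84.102.
Rounded: (255, 165, 84).

(255, 165, 84)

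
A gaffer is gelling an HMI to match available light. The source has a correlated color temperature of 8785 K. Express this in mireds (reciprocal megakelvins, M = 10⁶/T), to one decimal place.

113.8 mireds

M = 10⁶ / 8785 = 113.830 → 113.8 mireds.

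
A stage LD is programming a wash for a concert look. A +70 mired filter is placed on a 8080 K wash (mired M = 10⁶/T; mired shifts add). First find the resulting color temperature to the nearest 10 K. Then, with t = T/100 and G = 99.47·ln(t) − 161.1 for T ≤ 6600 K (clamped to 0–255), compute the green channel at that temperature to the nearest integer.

231

M_in = 10⁶/8080 = 123.76; M_out = 123.76 + (+70) = 193.76.
T_out = 10⁶/193.76 = 5161.0 K → 5160 K; t = 51.6.
G = 99.47·ln 51.6 − 161.1 = 99.47·3.9435 − 161.1 = 231.162.
Rounded: 231.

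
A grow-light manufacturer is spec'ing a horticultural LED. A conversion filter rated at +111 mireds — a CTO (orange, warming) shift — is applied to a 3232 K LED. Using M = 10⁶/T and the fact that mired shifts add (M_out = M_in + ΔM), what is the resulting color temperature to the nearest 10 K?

M_in = 10⁶/3232 = 309.41 mireds.
M_out = 309.41 + (+111) = 420.41 mireds.
T_out = 10⁶/420.41 = 2378.7 K → 2380 K.

2380 K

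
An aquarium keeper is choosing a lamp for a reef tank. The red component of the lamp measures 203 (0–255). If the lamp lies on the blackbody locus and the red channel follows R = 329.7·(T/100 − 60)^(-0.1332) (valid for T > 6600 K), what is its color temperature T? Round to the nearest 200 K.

(t − 60)^(-0.1332) = 203/329.7 = 0.61571.
t − 60 = 0.61571^(1/-0.1332) = 0.61571^(-7.508) = 38.129, so t = 98.129.
T = 100·t = 9813 K → 9800 K to the nearest 200 K.

9800 K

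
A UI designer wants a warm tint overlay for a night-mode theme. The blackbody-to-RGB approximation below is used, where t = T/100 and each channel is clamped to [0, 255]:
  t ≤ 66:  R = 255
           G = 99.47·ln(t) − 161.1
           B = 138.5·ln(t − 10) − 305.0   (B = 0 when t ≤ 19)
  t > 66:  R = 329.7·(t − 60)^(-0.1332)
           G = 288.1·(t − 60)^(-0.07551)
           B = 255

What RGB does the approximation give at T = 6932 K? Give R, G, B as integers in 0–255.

t = 6932/100 = 69.32; the t > 66 branch applies.
R = 329.7·(69.32 − 60)^(-0.1332) = 329.7·9.32^(-0.1332) = 329.7·0.74280 = 244.902.
G = 288.1·(69.32 − 60)^(-0.07551) = 288.1·9.32^(-0.07551) = 288.1·0.84489 = 243.412.
B = 255 by definition for t > 66.
Rounded: (245, 243, 255).

R=245, G=243, B=255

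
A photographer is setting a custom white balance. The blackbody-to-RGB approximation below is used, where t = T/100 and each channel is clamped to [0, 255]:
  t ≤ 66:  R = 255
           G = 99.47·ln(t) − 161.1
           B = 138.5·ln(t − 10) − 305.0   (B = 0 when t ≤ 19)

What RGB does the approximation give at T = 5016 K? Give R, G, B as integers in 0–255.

R=255, G=228, B=206

t = 5016/100 = 50.16; the t ≤ 66 branch applies.
R = 255 by definition for t ≤ 66.
G = 99.47·ln 50.16 − 161.1 = 99.47·3.9152 − 161.1 = 228.347.
B = 138.5·ln(50.16 − 10) − 305.0 = 138.5·ln 40.16 − 305.0 = 138.5·3.6929 − 305.0 = 206.463.
Rounded: (255, 228, 206).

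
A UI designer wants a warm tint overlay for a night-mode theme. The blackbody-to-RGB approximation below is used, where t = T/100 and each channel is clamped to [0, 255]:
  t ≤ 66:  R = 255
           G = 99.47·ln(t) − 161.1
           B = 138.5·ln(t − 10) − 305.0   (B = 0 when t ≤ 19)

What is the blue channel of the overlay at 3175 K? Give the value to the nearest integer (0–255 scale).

t = 3175/100 = 31.75; the t ≤ 66 branch applies.
B = 138.5·ln(31.75 − 10) − 305.0 = 138.5·ln 21.75 − 305.0 = 138.5·3.0796 − 305.0 = 121.527.
Rounded: 122.

122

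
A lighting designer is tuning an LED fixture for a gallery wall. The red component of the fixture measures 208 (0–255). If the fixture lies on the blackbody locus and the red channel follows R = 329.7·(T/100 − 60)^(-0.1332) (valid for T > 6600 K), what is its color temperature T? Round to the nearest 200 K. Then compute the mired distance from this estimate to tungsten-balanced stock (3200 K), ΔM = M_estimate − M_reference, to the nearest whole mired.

-204 mireds

(t − 60)^(-0.1332) = 208/329.7 = 0.63088.
t − 60 = 0.63088^(1/-0.1332) = 0.63088^(-7.508) = 31.763, so t = 91.763.
T = 100·t = 9176 K → 9200 K to the nearest 200 K.
M_estimate = 10⁶/9200 = 108.70; M_reference = 10⁶/3200 = 312.50.
ΔM = 108.70 − 312.50 = -203.80 → -204 mireds.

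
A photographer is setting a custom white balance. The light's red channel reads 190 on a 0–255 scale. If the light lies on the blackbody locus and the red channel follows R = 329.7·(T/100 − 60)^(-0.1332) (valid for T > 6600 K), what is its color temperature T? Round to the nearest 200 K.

(t − 60)^(-0.1332) = 190/329.7 = 0.57628.
t − 60 = 0.57628^(1/-0.1332) = 0.57628^(-7.508) = 62.667, so t = 122.667.
T = 100·t = 12267 K → 12200 K to the nearest 200 K.

12200 K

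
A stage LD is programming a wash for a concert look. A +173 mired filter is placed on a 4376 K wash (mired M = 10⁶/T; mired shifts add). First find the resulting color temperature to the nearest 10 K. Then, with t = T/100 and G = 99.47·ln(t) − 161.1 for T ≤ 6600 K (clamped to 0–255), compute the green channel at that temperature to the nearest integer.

159

M_in = 10⁶/4376 = 228.52; M_out = 228.52 + (+173) = 401.52.
T_out = 10⁶/401.52 = 2490.5 K → 2490 K; t = 24.9.
G = 99.47·ln 24.9 − 161.1 = 99.47·3.2149 − 161.1 = 158.683.
Rounded: 159.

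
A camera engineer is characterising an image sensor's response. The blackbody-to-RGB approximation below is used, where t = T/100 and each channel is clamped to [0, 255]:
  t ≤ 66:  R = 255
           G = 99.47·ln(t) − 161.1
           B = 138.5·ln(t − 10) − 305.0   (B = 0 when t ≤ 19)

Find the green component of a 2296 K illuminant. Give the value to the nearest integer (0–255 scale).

151

t = 2296/100 = 22.96; the t ≤ 66 branch applies.
G = 99.47·ln 22.96 − 161.1 = 99.47·3.1338 − 161.1 = 150.614.
Rounded: 151.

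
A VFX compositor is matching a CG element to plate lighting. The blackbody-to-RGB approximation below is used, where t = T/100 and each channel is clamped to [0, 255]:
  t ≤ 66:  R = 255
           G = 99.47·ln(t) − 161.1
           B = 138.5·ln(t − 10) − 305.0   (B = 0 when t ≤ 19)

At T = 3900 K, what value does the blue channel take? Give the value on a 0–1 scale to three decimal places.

t = 3900/100 = 39; the t ≤ 66 branch applies.
B = 138.5·ln(39 − 10) − 305.0 = 138.5·ln 29 − 305.0 = 138.5·3.3673 − 305.0 = 161.370.
On a 0–1 scale: 161.370/255 = 0.6328 → 0.633.

0.633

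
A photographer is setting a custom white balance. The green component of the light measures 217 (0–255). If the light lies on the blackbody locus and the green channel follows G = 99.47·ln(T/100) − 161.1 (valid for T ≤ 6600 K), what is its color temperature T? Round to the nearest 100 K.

4500 K

ln t = (217 + 161.1) / 99.47 = 3.8011.
t = e^3.8011 = 44.752.
T = 100·t = 4475 K → 4500 K to the nearest 100 K.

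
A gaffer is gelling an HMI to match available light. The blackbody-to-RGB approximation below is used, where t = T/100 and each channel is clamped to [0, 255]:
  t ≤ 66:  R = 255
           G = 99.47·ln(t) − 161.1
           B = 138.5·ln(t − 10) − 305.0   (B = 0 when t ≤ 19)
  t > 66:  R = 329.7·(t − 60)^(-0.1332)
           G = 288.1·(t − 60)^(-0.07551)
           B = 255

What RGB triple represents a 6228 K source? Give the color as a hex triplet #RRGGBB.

t = 6228/100 = 62.28; the t ≤ 66 branch applies.
R = 255 by definition for t ≤ 66.
G = 99.47·ln 62.28 − 161.1 = 99.47·4.1316 − 161.1 = 249.874.
B = 138.5·ln(62.28 − 10) − 305.0 = 138.5·ln 52.28 − 305.0 = 138.5·3.9566 − 305.0 = 242.991.
Rounded: (255, 250, 243).
In hex: #FFFAF3.

#FFFAF3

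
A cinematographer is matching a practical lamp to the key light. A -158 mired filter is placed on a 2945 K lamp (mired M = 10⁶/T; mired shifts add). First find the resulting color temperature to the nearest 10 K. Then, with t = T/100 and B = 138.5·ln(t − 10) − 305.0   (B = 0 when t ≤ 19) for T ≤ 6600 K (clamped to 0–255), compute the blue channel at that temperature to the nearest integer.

M_in = 10⁶/2945 = 339.56; M_out = 339.56 + (-158) = 181.56.
T_out = 10⁶/181.56 = 5507.9 K → 5510 K; t = 55.1.
B = 138.5·ln(55.1 − 10) − 305.0 = 138.5·ln 45.1 − 305.0 = 138.5·3.8089 − 305.0 = 222.530.
Rounded: 223.

223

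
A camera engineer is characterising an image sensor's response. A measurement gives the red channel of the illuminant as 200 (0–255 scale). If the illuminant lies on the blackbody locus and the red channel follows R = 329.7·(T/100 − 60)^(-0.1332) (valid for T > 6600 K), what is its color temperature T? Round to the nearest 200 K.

(t − 60)^(-0.1332) = 200/329.7 = 0.60661.
t − 60 = 0.60661^(1/-0.1332) = 0.60661^(-7.508) = 42.638, so t = 102.638.
T = 100·t = 10264 K → 10200 K to the nearest 200 K.

10200 K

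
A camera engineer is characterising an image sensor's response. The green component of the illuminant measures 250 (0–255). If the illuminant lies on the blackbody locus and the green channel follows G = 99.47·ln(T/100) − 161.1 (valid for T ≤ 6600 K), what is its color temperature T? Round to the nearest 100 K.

ln t = (250 + 161.1) / 99.47 = 4.1329.
t = e^4.1329 = 62.359.
T = 100·t = 6236 K → 6200 K to the nearest 100 K.

6200 K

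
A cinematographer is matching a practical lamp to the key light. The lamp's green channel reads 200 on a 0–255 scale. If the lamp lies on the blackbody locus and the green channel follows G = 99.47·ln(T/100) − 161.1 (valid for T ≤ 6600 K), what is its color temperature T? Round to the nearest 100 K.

3800 K

ln t = (200 + 161.1) / 99.47 = 3.6302.
t = e^3.6302 = 37.722.
T = 100·t = 3772 K → 3800 K to the nearest 100 K.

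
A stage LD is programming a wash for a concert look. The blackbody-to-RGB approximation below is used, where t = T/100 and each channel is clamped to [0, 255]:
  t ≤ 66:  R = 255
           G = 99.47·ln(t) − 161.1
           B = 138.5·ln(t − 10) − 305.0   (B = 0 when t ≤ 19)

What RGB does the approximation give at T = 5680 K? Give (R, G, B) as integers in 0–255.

(255, 241, 228)

t = 5680/100 = 56.8; the t ≤ 66 branch applies.
R = 255 by definition for t ≤ 66.
G = 99.47·ln 56.8 − 161.1 = 99.47·4.0395 − 161.1 = 240.713.
B = 138.5·ln(56.8 − 10) − 305.0 = 138.5·ln 46.8 − 305.0 = 138.5·3.8459 − 305.0 = 227.655.
Rounded: (255, 241, 228).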